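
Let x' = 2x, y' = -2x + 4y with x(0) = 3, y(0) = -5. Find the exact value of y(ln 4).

A = [[2,0],[-2,4]]; eigenvalues λ = 4, 2.
Eigenvectors: (0,-1) for λ=4, (1,1) for λ=2.
From the initial condition, c_1 = 8, c_2 = 3.
y(ln 4) = (8)(4^4)(-1) + (3)(4^2)(1) = -2000.

-2000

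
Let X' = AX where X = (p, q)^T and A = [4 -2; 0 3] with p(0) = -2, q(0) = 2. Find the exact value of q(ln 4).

128

A = [[4,-2],[0,3]]; eigenvalues λ = 4, 3.
Eigenvectors: (-1,0) for λ=4, (-2,-1) for λ=3.
From the initial condition, c_1 = 6, c_2 = -2.
q(ln 4) = (6)(4^4)(0) + (-2)(4^3)(-1) = 128.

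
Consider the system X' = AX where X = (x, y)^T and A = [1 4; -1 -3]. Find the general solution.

x(t) = -2K_1e^(-t) - 2K_2te^(-t) - 3K_2e^(-t), y(t) = K_1e^(-t) + K_2te^(-t) + K_2e^(-t)

Coefficient matrix A = [[1, 4], [-1, -3]].
Characteristic polynomial det(A - λI) = λ^2 + 2λ + 1 = 0.
Single eigenvalue λ = -1 with algebraic multiplicity 2.
Eigenvector v = (-2,1); generalized eigenvector w with (A-λI)w=v is (-3,1).
General solution: e^(-t)[K_1·v + K_2·(t·v + w)].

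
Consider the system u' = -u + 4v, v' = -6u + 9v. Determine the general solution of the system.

Coefficient matrix A = [[-1, 4], [-6, 9]].
Characteristic polynomial det(A - λI) = λ^2 - 8λ + 15 = 0.
Eigenvalues λ = 3, 5.
For λ=3: (A-λI) row 1 is [-4, 4], so an eigenvector is (-1, -1).
For λ=5: (A-λI) row 1 is [-6, 4], so an eigenvector is (2, 3).
General solution: c_1e^(3t)(-1,-1) + c_2e^(5t)(2,3).

u(t) = -c_1e^(3t) + 2c_2e^(5t), v(t) = -c_1e^(3t) + 3c_2e^(5t)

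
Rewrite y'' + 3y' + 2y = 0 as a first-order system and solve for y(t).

y(t) = c_1e^(-2t) + c_2e^(-t)

Let x_1 = y, x_2 = y'. Then x_1' = x_2 and x_2' = -2x_1 - 3x_2.
A = [[0,1],[-2,-3]]; det(A-λI) = λ^2 + 3λ + 2.
Eigenvalues λ = -2, -1 with eigenvectors (1,-2), (1,-1).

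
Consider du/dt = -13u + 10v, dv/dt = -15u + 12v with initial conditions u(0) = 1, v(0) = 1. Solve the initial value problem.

Coefficient matrix A = [[-13, 10], [-15, 12]].
Characteristic polynomial det(A - λI) = λ^2 + λ - 6 = 0.
Eigenvalues λ = -3, 2.
For λ=-3: (A-λI) row 1 is [-10, 10], so an eigenvector is (-1, -1).
For λ=2: (A-λI) row 1 is [-15, 10], so an eigenvector is (-2, -3).
General solution: c_1e^(-3t)(-1,-1) + c_2e^(2t)(-2,-3).
Applying u(0)=1, v(0)=1 gives c_1=-1, c_2=0.

u(t) = e^(-3t), v(t) = e^(-3t)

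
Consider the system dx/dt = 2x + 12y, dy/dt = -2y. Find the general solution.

x(t) = -c_1e^(2t) + 3c_2e^(-2t), y(t) = -c_2e^(-2t)

Coefficient matrix A = [[2, 12], [0, -2]].
Characteristic polynomial det(A - λI) = λ^2 - 4 = 0.
Eigenvalues λ = 2, -2.
For λ=2: (A-λI) row 1 is [0, 12], so an eigenvector is (-1, 0).
For λ=-2: (A-λI) row 1 is [4, 12], so an eigenvector is (3, -1).
General solution: c_1e^(2t)(-1,0) + c_2e^(-2t)(3,-1).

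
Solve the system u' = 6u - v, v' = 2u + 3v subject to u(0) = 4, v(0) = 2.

Coefficient matrix A = [[6, -1], [2, 3]].
Characteristic polynomial det(A - λI) = λ^2 - 9λ + 20 = 0.
Eigenvalues λ = 5, 4.
For λ=5: (A-λI) row 1 is [1, -1], so an eigenvector is (1, 1).
For λ=4: (A-λI) row 1 is [2, -1], so an eigenvector is (1, 2).
General solution: C_1e^(5t)(1,1) + C_2e^(4t)(1,2).
Applying u(0)=4, v(0)=2 gives C_1=6, C_2=-2.

u(t) = 6e^(5t) - 2e^(4t), v(t) = 6e^(5t) - 4e^(4t)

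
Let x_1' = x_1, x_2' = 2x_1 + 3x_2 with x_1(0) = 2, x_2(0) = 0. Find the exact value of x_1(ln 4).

A = [[1,0],[2,3]]; eigenvalues λ = 3, 1.
Eigenvectors: (0,-1) for λ=3, (1,-1) for λ=1.
From the initial condition, c_1 = -2, c_2 = 2.
x_1(ln 4) = (-2)(4^3)(0) + (2)(4^1)(1) = 8.

8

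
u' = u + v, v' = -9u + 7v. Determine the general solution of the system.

u(t) = -K_1e^(4t) - K_2te^(4t) + K_2e^(4t), v(t) = -3K_1e^(4t) - 3K_2te^(4t) + 2K_2e^(4t)

Coefficient matrix A = [[1, 1], [-9, 7]].
Characteristic polynomial det(A - λI) = λ^2 - 8λ + 16 = 0.
Single eigenvalue λ = 4 with algebraic multiplicity 2.
Eigenvector v = (-1,-3); generalized eigenvector w with (A-λI)w=v is (1,2).
General solution: e^(4t)[K_1·v + K_2·(t·v + w)].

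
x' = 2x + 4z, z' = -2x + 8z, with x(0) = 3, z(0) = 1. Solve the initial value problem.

x(t) = -e^(6t) + 4e^(4t), z(t) = -e^(6t) + 2e^(4t)

Coefficient matrix A = [[2, 4], [-2, 8]].
Characteristic polynomial det(A - λI) = λ^2 - 10λ + 24 = 0.
Eigenvalues λ = 4, 6.
For λ=4: (A-λI) row 1 is [-2, 4], so an eigenvector is (-2, -1).
For λ=6: (A-λI) row 1 is [-4, 4], so an eigenvector is (1, 1).
General solution: K_1e^(4t)(-2,-1) + K_2e^(6t)(1,1).
Applying x(0)=3, z(0)=1 gives K_1=-2, K_2=-1.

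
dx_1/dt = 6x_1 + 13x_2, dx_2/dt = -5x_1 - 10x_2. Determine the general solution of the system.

Coefficient matrix A = [[6, 13], [-5, -10]].
Characteristic polynomial det(A - λI) = λ^2 + 4λ + 5 = 0.
Eigenvalues λ = -2 ± i (complex conjugate pair).
For λ=-2+i: an eigenvector is (3,-2) - i(-2,1) = (3 + 2i, -2 - i).
A real fundamental pair from Re and Im of e^((-2+i)t)v: X_1 = e^(-2t)(cos(t)·(3,-2) + sin(t)·(-2,1)), X_2 = e^(-2t)(sin(t)·(3,-2) - cos(t)·(-2,1)).
General solution: K_1X_1 + K_2X_2.

x_1(t) = -2K_1e^(-2t)sin(t) + 3K_1e^(-2t)cos(t) + 3K_2e^(-2t)sin(t) + 2K_2e^(-2t)cos(t), x_2(t) = K_1e^(-2t)sin(t) - 2K_1e^(-2t)cos(t) - 2K_2e^(-2t)sin(t) - K_2e^(-2t)cos(t)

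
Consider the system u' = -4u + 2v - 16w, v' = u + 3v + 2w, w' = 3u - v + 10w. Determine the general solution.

u(t) = 5c_1e^(2t) - 2c_2e^(3t) - 2c_3e^(4t), v(t) = -c_1e^(2t) + c_2e^(3t), w(t) = -2c_1e^(2t) + c_2e^(3t) + c_3e^(4t)

Coefficient matrix A = [[-4, 2, -16], [1, 3, 2], [3, -1, 10]].
det(A - λI) = 0 gives eigenvalues λ = 2, 3, 4.
For λ=2: eigenvector (5,-1,-2).
For λ=3: eigenvector (-2,1,1).
For λ=4: eigenvector (-2,0,1).
General solution: c_1e^(2t)(5,-1,-2) + c_2e^(3t)(-2,1,1) + c_3e^(4t)(-2,0,1).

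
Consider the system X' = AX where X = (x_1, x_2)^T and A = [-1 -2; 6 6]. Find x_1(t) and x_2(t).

Coefficient matrix A = [[-1, -2], [6, 6]].
Characteristic polynomial det(A - λI) = λ^2 - 5λ + 6 = 0.
Eigenvalues λ = 2, 3.
For λ=2: (A-λI) row 1 is [-3, -2], so an eigenvector is (-2, 3).
For λ=3: (A-λI) row 1 is [-4, -2], so an eigenvector is (1, -2).
General solution: c_1e^(2t)(-2,3) + c_2e^(3t)(1,-2).

x_1(t) = -2c_1e^(2t) + c_2e^(3t), x_2(t) = 3c_1e^(2t) - 2c_2e^(3t)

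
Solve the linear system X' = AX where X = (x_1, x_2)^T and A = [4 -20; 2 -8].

x_1(t) = 3K_1e^(-2t)sin(2t) + K_1e^(-2t)cos(2t) + K_2e^(-2t)sin(2t) - 3K_2e^(-2t)cos(2t), x_2(t) = K_1e^(-2t)sin(2t) - K_2e^(-2t)cos(2t)

Coefficient matrix A = [[4, -20], [2, -8]].
Characteristic polynomial det(A - λI) = λ^2 + 4λ + 8 = 0.
Eigenvalues λ = -2 ± 2i (complex conjugate pair).
For λ=-2+2i: an eigenvector is (1,0) - i(3,1) = (1 - 3i, 0 - i).
A real fundamental pair from Re and Im of e^((-2+2i)t)v: X_1 = e^(-2t)(cos(2t)·(1,0) + sin(2t)·(3,1)), X_2 = e^(-2t)(sin(2t)·(1,0) - cos(2t)·(3,1)).
General solution: K_1X_1 + K_2X_2.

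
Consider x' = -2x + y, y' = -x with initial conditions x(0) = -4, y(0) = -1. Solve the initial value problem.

Coefficient matrix A = [[-2, 1], [-1, 0]].
Characteristic polynomial det(A - λI) = λ^2 + 2λ + 1 = 0.
Single eigenvalue λ = -1 with algebraic multiplicity 2.
Eigenvector v = (1,1); generalized eigenvector w with (A-λI)w=v is (1,2).
General solution: e^(-t)[C_1·v + C_2·(t·v + w)].
Applying x(0)=-4, y(0)=-1 gives C_1=-7, C_2=3.

x(t) = 3te^(-t) - 4e^(-t), y(t) = 3te^(-t) - e^(-t)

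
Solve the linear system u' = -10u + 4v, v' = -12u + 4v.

u(t) = 2C_1e^(-4t) + C_2e^(-2t), v(t) = 3C_1e^(-4t) + 2C_2e^(-2t)

Coefficient matrix A = [[-10, 4], [-12, 4]].
Characteristic polynomial det(A - λI) = λ^2 + 6λ + 8 = 0.
Eigenvalues λ = -4, -2.
For λ=-4: (A-λI) row 1 is [-6, 4], so an eigenvector is (2, 3).
For λ=-2: (A-λI) row 1 is [-8, 4], so an eigenvector is (1, 2).
General solution: C_1e^(-4t)(2,3) + C_2e^(-2t)(1,2).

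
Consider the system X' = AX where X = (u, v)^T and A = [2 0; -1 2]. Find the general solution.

Coefficient matrix A = [[2, 0], [-1, 2]].
Characteristic polynomial det(A - λI) = λ^2 - 4λ + 4 = 0.
Single eigenvalue λ = 2 with algebraic multiplicity 2.
Eigenvector v = (0,1); generalized eigenvector w with (A-λI)w=v is (-1,-3).
General solution: e^(2t)[C_1·v + C_2·(t·v + w)].

u(t) = -C_2e^(2t), v(t) = C_1e^(2t) + C_2te^(2t) - 3C_2e^(2t)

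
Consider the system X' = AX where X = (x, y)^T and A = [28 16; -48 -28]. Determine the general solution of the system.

x(t) = 2C_1e^(4t) - C_2e^(-4t), y(t) = -3C_1e^(4t) + 2C_2e^(-4t)

Coefficient matrix A = [[28, 16], [-48, -28]].
Characteristic polynomial det(A - λI) = λ^2 - 16 = 0.
Eigenvalues λ = 4, -4.
For λ=4: (A-λI) row 1 is [24, 16], so an eigenvector is (2, -3).
For λ=-4: (A-λI) row 1 is [32, 16], so an eigenvector is (-1, 2).
General solution: C_1e^(4t)(2,-3) + C_2e^(-4t)(-1,2).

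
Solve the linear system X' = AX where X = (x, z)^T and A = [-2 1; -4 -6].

x(t) = -c_1e^(-4t) - c_2te^(-4t) - c_2e^(-4t), z(t) = 2c_1e^(-4t) + 2c_2te^(-4t) + c_2e^(-4t)

Coefficient matrix A = [[-2, 1], [-4, -6]].
Characteristic polynomial det(A - λI) = λ^2 + 8λ + 16 = 0.
Single eigenvalue λ = -4 with algebraic multiplicity 2.
Eigenvector v = (-1,2); generalized eigenvector w with (A-λI)w=v is (-1,1).
General solution: e^(-4t)[c_1·v + c_2·(t·v + w)].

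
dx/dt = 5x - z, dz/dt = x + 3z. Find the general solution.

Coefficient matrix A = [[5, -1], [1, 3]].
Characteristic polynomial det(A - λI) = λ^2 - 8λ + 16 = 0.
Single eigenvalue λ = 4 with algebraic multiplicity 2.
Eigenvector v = (-1,-1); generalized eigenvector w with (A-λI)w=v is (-3,-2).
General solution: e^(4t)[C_1·v + C_2·(t·v + w)].

x(t) = -C_1e^(4t) - C_2te^(4t) - 3C_2e^(4t), z(t) = -C_1e^(4t) - C_2te^(4t) - 2C_2e^(4t)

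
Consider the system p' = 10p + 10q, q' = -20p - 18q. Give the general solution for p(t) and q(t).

Coefficient matrix A = [[10, 10], [-20, -18]].
Characteristic polynomial det(A - λI) = λ^2 + 8λ + 20 = 0.
Eigenvalues λ = -4 ± 2i (complex conjugate pair).
For λ=-4+2i: an eigenvector is (2,-3) - i(-1,1) = (2 + i, -3 - i).
A real fundamental pair from Re and Im of e^((-4+2i)t)v: X_1 = e^(-4t)(cos(2t)·(2,-3) + sin(2t)·(-1,1)), X_2 = e^(-4t)(sin(2t)·(2,-3) - cos(2t)·(-1,1)).
General solution: c_1X_1 + c_2X_2.

p(t) = -c_1e^(-4t)sin(2t) + 2c_1e^(-4t)cos(2t) + 2c_2e^(-4t)sin(2t) + c_2e^(-4t)cos(2t), q(t) = c_1e^(-4t)sin(2t) - 3c_1e^(-4t)cos(2t) - 3c_2e^(-4t)sin(2t) - c_2e^(-4t)cos(2t)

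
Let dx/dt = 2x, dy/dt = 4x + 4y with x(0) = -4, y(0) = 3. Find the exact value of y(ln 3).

-333

A = [[2,0],[4,4]]; eigenvalues λ = 4, 2.
Eigenvectors: (0,1) for λ=4, (1,-2) for λ=2.
From the initial condition, c_1 = -5, c_2 = -4.
y(ln 3) = (-5)(3^4)(1) + (-4)(3^2)(-2) = -333.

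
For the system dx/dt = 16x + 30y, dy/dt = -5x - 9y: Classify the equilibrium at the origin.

A = [[16,30],[-5,-9]]; det(A-λI) = λ^2 - 7λ + 6.
λ = 1, 6: both positive.

unstable node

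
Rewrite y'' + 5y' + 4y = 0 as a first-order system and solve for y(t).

y(t) = c_1e^(-4t) + c_2e^(-t)

Let x_1 = y, x_2 = y'. Then x_1' = x_2 and x_2' = -4x_1 - 5x_2.
A = [[0,1],[-4,-5]]; det(A-λI) = λ^2 + 5λ + 4.
Eigenvalues λ = -4, -1 with eigenvectors (1,-4), (1,-1).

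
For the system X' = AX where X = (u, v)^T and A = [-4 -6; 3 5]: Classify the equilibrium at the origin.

saddle

A = [[-4,-6],[3,5]]; det(A-λI) = λ^2 - λ - 2.
λ = -1, 2: opposite signs.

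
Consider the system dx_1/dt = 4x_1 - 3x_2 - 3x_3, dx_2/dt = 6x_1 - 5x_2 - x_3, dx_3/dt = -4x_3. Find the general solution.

Coefficient matrix A = [[4, -3, -3], [6, -5, -1], [0, 0, -4]].
det(A - λI) = 0 gives eigenvalues λ = -4, -2, 1.
For λ=-4: eigenvector (0,-1,1).
For λ=-2: eigenvector (1,2,0).
For λ=1: eigenvector (1,1,0).
General solution: C_1e^(-4t)(0,-1,1) + C_2e^(-2t)(1,2,0) + C_3e^(t)(1,1,0).

x_1(t) = C_2e^(-2t) + C_3e^(t), x_2(t) = -C_1e^(-4t) + 2C_2e^(-2t) + C_3e^(t), x_3(t) = C_1e^(-4t)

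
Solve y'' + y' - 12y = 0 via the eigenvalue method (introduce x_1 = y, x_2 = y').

Let x_1 = y, x_2 = y'. Then x_1' = x_2 and x_2' = 12x_1 - x_2.
A = [[0,1],[12,-1]]; det(A-λI) = λ^2 + λ - 12.
Eigenvalues λ = 3, -4 with eigenvectors (1,3), (1,-4).

y(t) = K_1e^(3t) + K_2e^(-4t)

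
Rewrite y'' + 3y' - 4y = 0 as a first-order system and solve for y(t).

y(t) = K_1e^(-4t) + K_2e^(t)

Let x_1 = y, x_2 = y'. Then x_1' = x_2 and x_2' = 4x_1 - 3x_2.
A = [[0,1],[4,-3]]; det(A-λI) = λ^2 + 3λ - 4.
Eigenvalues λ = -4, 1 with eigenvectors (1,-4), (1,1).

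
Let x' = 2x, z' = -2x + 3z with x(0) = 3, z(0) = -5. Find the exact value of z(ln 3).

-243

A = [[2,0],[-2,3]]; eigenvalues λ = 2, 3.
Eigenvectors: (1,2) for λ=2, (0,1) for λ=3.
From the initial condition, c_1 = 3, c_2 = -11.
z(ln 3) = (3)(3^2)(2) + (-11)(3^3)(1) = -243.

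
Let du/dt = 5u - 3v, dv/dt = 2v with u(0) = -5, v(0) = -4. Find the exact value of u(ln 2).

-48

A = [[5,-3],[0,2]]; eigenvalues λ = 2, 5.
Eigenvectors: (1,1) for λ=2, (-1,0) for λ=5.
From the initial condition, c_1 = -4, c_2 = 1.
u(ln 2) = (-4)(2^2)(1) + (1)(2^5)(-1) = -48.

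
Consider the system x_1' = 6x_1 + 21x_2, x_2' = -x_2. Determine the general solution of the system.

x_1(t) = -C_1e^(6t) - 3C_2e^(-t), x_2(t) = C_2e^(-t)

Coefficient matrix A = [[6, 21], [0, -1]].
Characteristic polynomial det(A - λI) = λ^2 - 5λ - 6 = 0.
Eigenvalues λ = 6, -1.
For λ=6: (A-λI) row 1 is [0, 21], so an eigenvector is (-1, 0).
For λ=-1: (A-λI) row 1 is [7, 21], so an eigenvector is (-3, 1).
General solution: C_1e^(6t)(-1,0) + C_2e^(-t)(-3,1).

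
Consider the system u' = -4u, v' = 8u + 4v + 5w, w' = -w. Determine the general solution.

u(t) = C_3e^(-4t), v(t) = -C_1e^(-t) + C_2e^(4t) - C_3e^(-4t), w(t) = C_1e^(-t)

Coefficient matrix A = [[-4, 0, 0], [8, 4, 5], [0, 0, -1]].
det(A - λI) = 0 gives eigenvalues λ = -1, 4, -4.
For λ=-1: eigenvector (0,-1,1).
For λ=4: eigenvector (0,1,0).
For λ=-4: eigenvector (1,-1,0).
General solution: C_1e^(-t)(0,-1,1) + C_2e^(4t)(0,1,0) + C_3e^(-4t)(1,-1,0).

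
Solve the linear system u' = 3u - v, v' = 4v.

u(t) = c_1e^(3t) + c_2e^(4t), v(t) = -c_2e^(4t)

Coefficient matrix A = [[3, -1], [0, 4]].
Characteristic polynomial det(A - λI) = λ^2 - 7λ + 12 = 0.
Eigenvalues λ = 3, 4.
For λ=3: (A-λI) row 1 is [0, -1], so an eigenvector is (1, 0).
For λ=4: (A-λI) row 1 is [-1, -1], so an eigenvector is (1, -1).
General solution: c_1e^(3t)(1,0) + c_2e^(4t)(1,-1).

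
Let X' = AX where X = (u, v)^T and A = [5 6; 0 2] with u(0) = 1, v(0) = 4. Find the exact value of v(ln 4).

A = [[5,6],[0,2]]; eigenvalues λ = 5, 2.
Eigenvectors: (1,0) for λ=5, (-2,1) for λ=2.
From the initial condition, c_1 = 9, c_2 = 4.
v(ln 4) = (9)(4^5)(0) + (4)(4^2)(1) = 64.

64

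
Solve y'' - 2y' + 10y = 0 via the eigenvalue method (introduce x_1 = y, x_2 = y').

y(t) = C_1e^(t)cos(3t) + C_2e^(t)sin(3t)

Let x_1 = y, x_2 = y'. Then x_1' = x_2 and x_2' = -10x_1 + 2x_2.
A = [[0,1],[-10,2]]; det(A-λI) = λ^2 - 2λ + 10.
Eigenvalues λ = 1 ± 3i.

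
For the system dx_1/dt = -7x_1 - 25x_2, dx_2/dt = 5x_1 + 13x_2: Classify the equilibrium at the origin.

A = [[-7,-25],[5,13]]; det(A-λI) = λ^2 - 6λ + 34.
λ = 3 ± 5i: positive real part.

unstable spiral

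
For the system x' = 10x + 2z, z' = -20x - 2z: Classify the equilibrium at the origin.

unstable spiral

A = [[10,2],[-20,-2]]; det(A-λI) = λ^2 - 8λ + 20.
λ = 4 ± 2i: positive real part.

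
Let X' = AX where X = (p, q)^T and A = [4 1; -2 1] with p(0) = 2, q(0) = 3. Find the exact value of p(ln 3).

144

A = [[4,1],[-2,1]]; eigenvalues λ = 2, 3.
Eigenvectors: (1,-2) for λ=2, (1,-1) for λ=3.
From the initial condition, c_1 = -5, c_2 = 7.
p(ln 3) = (-5)(3^2)(1) + (7)(3^3)(1) = 144.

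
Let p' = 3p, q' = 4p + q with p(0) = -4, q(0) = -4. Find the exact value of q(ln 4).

-496

A = [[3,0],[4,1]]; eigenvalues λ = 1, 3.
Eigenvectors: (0,1) for λ=1, (-1,-2) for λ=3.
From the initial condition, c_1 = 4, c_2 = 4.
q(ln 4) = (4)(4^1)(1) + (4)(4^3)(-2) = -496.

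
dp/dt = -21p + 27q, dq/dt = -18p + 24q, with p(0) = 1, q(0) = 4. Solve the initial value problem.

Coefficient matrix A = [[-21, 27], [-18, 24]].
Characteristic polynomial det(A - λI) = λ^2 - 3λ - 18 = 0.
Eigenvalues λ = -3, 6.
For λ=-3: (A-λI) row 1 is [-18, 27], so an eigenvector is (-3, -2).
For λ=6: (A-λI) row 1 is [-27, 27], so an eigenvector is (1, 1).
General solution: c_1e^(-3t)(-3,-2) + c_2e^(6t)(1,1).
Applying p(0)=1, q(0)=4 gives c_1=3, c_2=10.

p(t) = 10e^(6t) - 9e^(-3t), q(t) = 10e^(6t) - 6e^(-3t)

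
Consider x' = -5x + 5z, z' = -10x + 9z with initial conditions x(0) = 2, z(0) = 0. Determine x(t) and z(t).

x(t) = -14e^(2t)sin(t) + 2e^(2t)cos(t), z(t) = -20e^(2t)sin(t)

Coefficient matrix A = [[-5, 5], [-10, 9]].
Characteristic polynomial det(A - λI) = λ^2 - 4λ + 5 = 0.
Eigenvalues λ = 2 ± i (complex conjugate pair).
For λ=2+i: an eigenvector is (2,3) - i(1,1) = (2 - i, 3 - i).
A real fundamental pair from Re and Im of e^((2+i)t)v: X_1 = e^(2t)(cos(t)·(2,3) + sin(t)·(1,1)), X_2 = e^(2t)(sin(t)·(2,3) - cos(t)·(1,1)).
General solution: K_1X_1 + K_2X_2.
Applying x(0)=2, z(0)=0 gives K_1=-2, K_2=-6.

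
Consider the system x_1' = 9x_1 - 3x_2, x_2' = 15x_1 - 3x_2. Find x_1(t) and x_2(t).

Coefficient matrix A = [[9, -3], [15, -3]].
Characteristic polynomial det(A - λI) = λ^2 - 6λ + 18 = 0.
Eigenvalues λ = 3 ± 3i (complex conjugate pair).
For λ=3+3i: an eigenvector is (0,1) - i(-1,-2) = (0 + i, 1 + 2i).
A real fundamental pair from Re and Im of e^((3+3i)t)v: X_1 = e^(3t)(cos(3t)·(0,1) + sin(3t)·(-1,-2)), X_2 = e^(3t)(sin(3t)·(0,1) - cos(3t)·(-1,-2)).
General solution: c_1X_1 + c_2X_2.

x_1(t) = -c_1e^(3t)sin(3t) + c_2e^(3t)cos(3t), x_2(t) = -2c_1e^(3t)sin(3t) + c_1e^(3t)cos(3t) + c_2e^(3t)sin(3t) + 2c_2e^(3t)cos(3t)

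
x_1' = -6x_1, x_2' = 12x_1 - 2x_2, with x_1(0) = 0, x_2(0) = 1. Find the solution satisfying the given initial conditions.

x_1(t) = 0, x_2(t) = e^(-2t)

Coefficient matrix A = [[-6, 0], [12, -2]].
Characteristic polynomial det(A - λI) = λ^2 + 8λ + 12 = 0.
Eigenvalues λ = -2, -6.
For λ=-2: (A-λI) row 1 is [-4, 0], so an eigenvector is (0, -1).
For λ=-6: (A-λI) row 2 is [12, 4], so an eigenvector is (1, -3).
General solution: c_1e^(-2t)(0,-1) + c_2e^(-6t)(1,-3).
Applying x_1(0)=0, x_2(0)=1 gives c_1=-1, c_2=0.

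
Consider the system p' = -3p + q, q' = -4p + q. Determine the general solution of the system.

p(t) = K_1e^(-t) + K_2te^(-t) - 2K_2e^(-t), q(t) = 2K_1e^(-t) + 2K_2te^(-t) - 3K_2e^(-t)

Coefficient matrix A = [[-3, 1], [-4, 1]].
Characteristic polynomial det(A - λI) = λ^2 + 2λ + 1 = 0.
Single eigenvalue λ = -1 with algebraic multiplicity 2.
Eigenvector v = (1,2); generalized eigenvector w with (A-λI)w=v is (-2,-3).
General solution: e^(-t)[K_1·v + K_2·(t·v + w)].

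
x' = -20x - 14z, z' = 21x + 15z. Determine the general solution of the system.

Coefficient matrix A = [[-20, -14], [21, 15]].
Characteristic polynomial det(A - λI) = λ^2 + 5λ - 6 = 0.
Eigenvalues λ = -6, 1.
For λ=-6: (A-λI) row 1 is [-14, -14], so an eigenvector is (1, -1).
For λ=1: (A-λI) row 1 is [-21, -14], so an eigenvector is (-2, 3).
General solution: c_1e^(-6t)(1,-1) + c_2e^(t)(-2,3).

x(t) = c_1e^(-6t) - 2c_2e^(t), z(t) = -c_1e^(-6t) + 3c_2e^(t)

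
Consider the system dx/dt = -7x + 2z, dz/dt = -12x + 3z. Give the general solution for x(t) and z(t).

Coefficient matrix A = [[-7, 2], [-12, 3]].
Characteristic polynomial det(A - λI) = λ^2 + 4λ + 3 = 0.
Eigenvalues λ = -1, -3.
For λ=-1: (A-λI) row 1 is [-6, 2], so an eigenvector is (1, 3).
For λ=-3: (A-λI) row 1 is [-4, 2], so an eigenvector is (1, 2).
General solution: C_1e^(-t)(1,3) + C_2e^(-3t)(1,2).

x(t) = C_1e^(-t) + C_2e^(-3t), z(t) = 3C_1e^(-t) + 2C_2e^(-3t)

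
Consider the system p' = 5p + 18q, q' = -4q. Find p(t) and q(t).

p(t) = 2K_1e^(-4t) + K_2e^(5t), q(t) = -K_1e^(-4t)

Coefficient matrix A = [[5, 18], [0, -4]].
Characteristic polynomial det(A - λI) = λ^2 - λ - 20 = 0.
Eigenvalues λ = -4, 5.
For λ=-4: (A-λI) row 1 is [9, 18], so an eigenvector is (2, -1).
For λ=5: (A-λI) row 1 is [0, 18], so an eigenvector is (1, 0).
General solution: K_1e^(-4t)(2,-1) + K_2e^(5t)(1,0).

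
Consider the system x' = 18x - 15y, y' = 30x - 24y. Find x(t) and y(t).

Coefficient matrix A = [[18, -15], [30, -24]].
Characteristic polynomial det(A - λI) = λ^2 + 6λ + 18 = 0.
Eigenvalues λ = -3 ± 3i (complex conjugate pair).
For λ=-3+3i: an eigenvector is (-1,-1) - i(-2,-3) = (-1 + 2i, -1 + 3i).
A real fundamental pair from Re and Im of e^((-3+3i)t)v: X_1 = e^(-3t)(cos(3t)·(-1,-1) + sin(3t)·(-2,-3)), X_2 = e^(-3t)(sin(3t)·(-1,-1) - cos(3t)·(-2,-3)).
General solution: K_1X_1 + K_2X_2.

x(t) = -2K_1e^(-3t)sin(3t) - K_1e^(-3t)cos(3t) - K_2e^(-3t)sin(3t) + 2K_2e^(-3t)cos(3t), y(t) = -3K_1e^(-3t)sin(3t) - K_1e^(-3t)cos(3t) - K_2e^(-3t)sin(3t) + 3K_2e^(-3t)cos(3t)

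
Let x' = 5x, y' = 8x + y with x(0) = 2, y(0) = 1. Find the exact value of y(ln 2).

A = [[5,0],[8,1]]; eigenvalues λ = 5, 1.
Eigenvectors: (1,2) for λ=5, (0,-1) for λ=1.
From the initial condition, c_1 = 2, c_2 = 3.
y(ln 2) = (2)(2^5)(2) + (3)(2^1)(-1) = 122.

122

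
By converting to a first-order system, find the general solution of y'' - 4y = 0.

y(t) = C_1e^(-2t) + C_2e^(2t)

Let x_1 = y, x_2 = y'. Then x_1' = x_2 and x_2' = 4x_1.
A = [[0,1],[4,0]]; det(A-λI) = λ^2 - 4.
Eigenvalues λ = -2, 2 with eigenvectors (1,-2), (1,2).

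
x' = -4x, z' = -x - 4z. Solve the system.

Coefficient matrix A = [[-4, 0], [-1, -4]].
Characteristic polynomial det(A - λI) = λ^2 + 8λ + 16 = 0.
Single eigenvalue λ = -4 with algebraic multiplicity 2.
Eigenvector v = (0,1); generalized eigenvector w with (A-λI)w=v is (-1,1).
General solution: e^(-4t)[c_1·v + c_2·(t·v + w)].

x(t) = -c_2e^(-4t), z(t) = c_1e^(-4t) + c_2te^(-4t) + c_2e^(-4t)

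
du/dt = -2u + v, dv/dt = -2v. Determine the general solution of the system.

Coefficient matrix A = [[-2, 1], [0, -2]].
Characteristic polynomial det(A - λI) = λ^2 + 4λ + 4 = 0.
Single eigenvalue λ = -2 with algebraic multiplicity 2.
Eigenvector v = (-1,0); generalized eigenvector w with (A-λI)w=v is (3,-1).
General solution: e^(-2t)[K_1·v + K_2·(t·v + w)].

u(t) = -K_1e^(-2t) - K_2te^(-2t) + 3K_2e^(-2t), v(t) = -K_2e^(-2t)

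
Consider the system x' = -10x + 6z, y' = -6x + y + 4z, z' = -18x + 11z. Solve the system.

x(t) = K_1e^(2t) - 2K_3e^(-t), y(t) = 2K_1e^(2t) + K_2e^(t), z(t) = 2K_1e^(2t) - 3K_3e^(-t)

Coefficient matrix A = [[-10, 0, 6], [-6, 1, 4], [-18, 0, 11]].
det(A - λI) = 0 gives eigenvalues λ = 2, 1, -1.
For λ=2: eigenvector (1,2,2).
For λ=1: eigenvector (0,1,0).
For λ=-1: eigenvector (-2,0,-3).
General solution: K_1e^(2t)(1,2,2) + K_2e^(t)(0,1,0) + K_3e^(-t)(-2,0,-3).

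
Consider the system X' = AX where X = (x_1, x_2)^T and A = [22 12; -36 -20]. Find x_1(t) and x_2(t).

x_1(t) = 2K_1e^(4t) + K_2e^(-2t), x_2(t) = -3K_1e^(4t) - 2K_2e^(-2t)

Coefficient matrix A = [[22, 12], [-36, -20]].
Characteristic polynomial det(A - λI) = λ^2 - 2λ - 8 = 0.
Eigenvalues λ = 4, -2.
For λ=4: (A-λI) row 1 is [18, 12], so an eigenvector is (2, -3).
For λ=-2: (A-λI) row 1 is [24, 12], so an eigenvector is (1, -2).
General solution: K_1e^(4t)(2,-3) + K_2e^(-2t)(1,-2).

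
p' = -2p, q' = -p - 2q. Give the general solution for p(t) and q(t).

Coefficient matrix A = [[-2, 0], [-1, -2]].
Characteristic polynomial det(A - λI) = λ^2 + 4λ + 4 = 0.
Single eigenvalue λ = -2 with algebraic multiplicity 2.
Eigenvector v = (0,1); generalized eigenvector w with (A-λI)w=v is (-1,0).
General solution: e^(-2t)[C_1·v + C_2·(t·v + w)].

p(t) = -C_2e^(-2t), q(t) = C_1e^(-2t) + C_2te^(-2t)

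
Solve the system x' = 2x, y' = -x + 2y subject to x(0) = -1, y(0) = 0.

x(t) = -e^(2t), y(t) = te^(2t)

Coefficient matrix A = [[2, 0], [-1, 2]].
Characteristic polynomial det(A - λI) = λ^2 - 4λ + 4 = 0.
Single eigenvalue λ = 2 with algebraic multiplicity 2.
Eigenvector v = (0,1); generalized eigenvector w with (A-λI)w=v is (-1,-3).
General solution: e^(2t)[c_1·v + c_2·(t·v + w)].
Applying x(0)=-1, y(0)=0 gives c_1=3, c_2=1.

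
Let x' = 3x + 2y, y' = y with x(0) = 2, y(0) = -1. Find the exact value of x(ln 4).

A = [[3,2],[0,1]]; eigenvalues λ = 3, 1.
Eigenvectors: (1,0) for λ=3, (-1,1) for λ=1.
From the initial condition, c_1 = 1, c_2 = -1.
x(ln 4) = (1)(4^3)(1) + (-1)(4^1)(-1) = 68.

68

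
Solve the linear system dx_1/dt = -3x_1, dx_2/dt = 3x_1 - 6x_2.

Coefficient matrix A = [[-3, 0], [3, -6]].
Characteristic polynomial det(A - λI) = λ^2 + 9λ + 18 = 0.
Eigenvalues λ = -3, -6.
For λ=-3: (A-λI) row 2 is [3, -3], so an eigenvector is (1, 1).
For λ=-6: (A-λI) row 1 is [3, 0], so an eigenvector is (0, -1).
General solution: c_1e^(-3t)(1,1) + c_2e^(-6t)(0,-1).

x_1(t) = c_1e^(-3t), x_2(t) = c_1e^(-3t) - c_2e^(-6t)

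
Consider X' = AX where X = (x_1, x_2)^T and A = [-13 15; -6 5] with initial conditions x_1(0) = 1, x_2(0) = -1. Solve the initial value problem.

Coefficient matrix A = [[-13, 15], [-6, 5]].
Characteristic polynomial det(A - λI) = λ^2 + 8λ + 25 = 0.
Eigenvalues λ = -4 ± 3i (complex conjugate pair).
For λ=-4+3i: an eigenvector is (-2,-1) - i(1,1) = (-2 - i, -1 - i).
A real fundamental pair from Re and Im of e^((-4+3i)t)v: X_1 = e^(-4t)(cos(3t)·(-2,-1) + sin(3t)·(1,1)), X_2 = e^(-4t)(sin(3t)·(-2,-1) - cos(3t)·(1,1)).
General solution: c_1X_1 + c_2X_2.
Applying x_1(0)=1, x_2(0)=-1 gives c_1=-2, c_2=3.

x_1(t) = -8e^(-4t)sin(3t) + e^(-4t)cos(3t), x_2(t) = -5e^(-4t)sin(3t) - e^(-4t)cos(3t)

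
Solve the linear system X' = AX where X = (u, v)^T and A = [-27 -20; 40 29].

Coefficient matrix A = [[-27, -20], [40, 29]].
Characteristic polynomial det(A - λI) = λ^2 - 2λ + 17 = 0.
Eigenvalues λ = 1 ± 4i (complex conjugate pair).
For λ=1+4i: an eigenvector is (2,-3) - i(1,-1) = (2 - i, -3 + i).
A real fundamental pair from Re and Im of e^((1+4i)t)v: X_1 = e^(t)(cos(4t)·(2,-3) + sin(4t)·(1,-1)), X_2 = e^(t)(sin(4t)·(2,-3) - cos(4t)·(1,-1)).
General solution: C_1X_1 + C_2X_2.

u(t) = C_1e^(t)sin(4t) + 2C_1e^(t)cos(4t) + 2C_2e^(t)sin(4t) - C_2e^(t)cos(4t), v(t) = -C_1e^(t)sin(4t) - 3C_1e^(t)cos(4t) - 3C_2e^(t)sin(4t) + C_2e^(t)cos(4t)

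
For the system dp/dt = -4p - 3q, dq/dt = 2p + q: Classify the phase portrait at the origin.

stable node

A = [[-4,-3],[2,1]]; det(A-λI) = λ^2 + 3λ + 2.
λ = -1, -2: both negative.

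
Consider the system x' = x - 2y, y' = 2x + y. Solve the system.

Coefficient matrix A = [[1, -2], [2, 1]].
Characteristic polynomial det(A - λI) = λ^2 - 2λ + 5 = 0.
Eigenvalues λ = 1 ± 2i (complex conjugate pair).
For λ=1+2i: an eigenvector is (0,1) - i(-1,0) = (0 + i, 1).
A real fundamental pair from Re and Im of e^((1+2i)t)v: X_1 = e^(t)(cos(2t)·(0,1) + sin(2t)·(-1,0)), X_2 = e^(t)(sin(2t)·(0,1) - cos(2t)·(-1,0)).
General solution: C_1X_1 + C_2X_2.

x(t) = -C_1e^(t)sin(2t) + C_2e^(t)cos(2t), y(t) = C_1e^(t)cos(2t) + C_2e^(t)sin(2t)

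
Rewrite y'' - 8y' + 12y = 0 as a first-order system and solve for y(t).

y(t) = C_1e^(6t) + C_2e^(2t)

Let x_1 = y, x_2 = y'. Then x_1' = x_2 and x_2' = -12x_1 + 8x_2.
A = [[0,1],[-12,8]]; det(A-λI) = λ^2 - 8λ + 12.
Eigenvalues λ = 6, 2 with eigenvectors (1,6), (1,2).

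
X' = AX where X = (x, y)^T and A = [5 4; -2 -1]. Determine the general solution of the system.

Coefficient matrix A = [[5, 4], [-2, -1]].
Characteristic polynomial det(A - λI) = λ^2 - 4λ + 3 = 0.
Eigenvalues λ = 1, 3.
For λ=1: (A-λI) row 1 is [4, 4], so an eigenvector is (-1, 1).
For λ=3: (A-λI) row 1 is [2, 4], so an eigenvector is (-2, 1).
General solution: c_1e^(t)(-1,1) + c_2e^(3t)(-2,1).

x(t) = -c_1e^(t) - 2c_2e^(3t), y(t) = c_1e^(t) + c_2e^(3t)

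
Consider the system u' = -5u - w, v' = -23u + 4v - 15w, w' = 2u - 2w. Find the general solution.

u(t) = -c_1e^(-4t) - c_3e^(-3t), v(t) = -c_1e^(-4t) + c_2e^(4t) + c_3e^(-3t), w(t) = c_1e^(-4t) + 2c_3e^(-3t)

Coefficient matrix A = [[-5, 0, -1], [-23, 4, -15], [2, 0, -2]].
det(A - λI) = 0 gives eigenvalues λ = -4, 4, -3.
For λ=-4: eigenvector (-1,-1,1).
For λ=4: eigenvector (0,1,0).
For λ=-3: eigenvector (-1,1,2).
General solution: c_1e^(-4t)(-1,-1,1) + c_2e^(4t)(0,1,0) + c_3e^(-3t)(-1,1,2).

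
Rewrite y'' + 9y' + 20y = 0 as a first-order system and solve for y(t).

y(t) = c_1e^(-4t) + c_2e^(-5t)

Let x_1 = y, x_2 = y'. Then x_1' = x_2 and x_2' = -20x_1 - 9x_2.
A = [[0,1],[-20,-9]]; det(A-λI) = λ^2 + 9λ + 20.
Eigenvalues λ = -4, -5 with eigenvectors (1,-4), (1,-5).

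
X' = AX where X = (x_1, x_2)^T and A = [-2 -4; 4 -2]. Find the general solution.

x_1(t) = -C_1e^(-2t)sin(4t) + C_2e^(-2t)cos(4t), x_2(t) = C_1e^(-2t)cos(4t) + C_2e^(-2t)sin(4t)

Coefficient matrix A = [[-2, -4], [4, -2]].
Characteristic polynomial det(A - λI) = λ^2 + 4λ + 20 = 0.
Eigenvalues λ = -2 ± 4i (complex conjugate pair).
For λ=-2+4i: an eigenvector is (0,1) - i(-1,0) = (0 + i, 1).
A real fundamental pair from Re and Im of e^((-2+4i)t)v: X_1 = e^(-2t)(cos(4t)·(0,1) + sin(4t)·(-1,0)), X_2 = e^(-2t)(sin(4t)·(0,1) - cos(4t)·(-1,0)).
General solution: C_1X_1 + C_2X_2.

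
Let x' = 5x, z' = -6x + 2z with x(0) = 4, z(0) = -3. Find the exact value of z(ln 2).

-236

A = [[5,0],[-6,2]]; eigenvalues λ = 2, 5.
Eigenvectors: (0,1) for λ=2, (-1,2) for λ=5.
From the initial condition, c_1 = 5, c_2 = -4.
z(ln 2) = (5)(2^2)(1) + (-4)(2^5)(2) = -236.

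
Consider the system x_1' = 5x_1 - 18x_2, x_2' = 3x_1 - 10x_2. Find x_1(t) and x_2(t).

x_1(t) = -2K_1e^(-4t) + 3K_2e^(-t), x_2(t) = -K_1e^(-4t) + K_2e^(-t)

Coefficient matrix A = [[5, -18], [3, -10]].
Characteristic polynomial det(A - λI) = λ^2 + 5λ + 4 = 0.
Eigenvalues λ = -4, -1.
For λ=-4: (A-λI) row 1 is [9, -18], so an eigenvector is (-2, -1).
For λ=-1: (A-λI) row 1 is [6, -18], so an eigenvector is (3, 1).
General solution: K_1e^(-4t)(-2,-1) + K_2e^(-t)(3,1).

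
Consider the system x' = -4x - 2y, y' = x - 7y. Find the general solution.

x(t) = 2C_1e^(-5t) + C_2e^(-6t), y(t) = C_1e^(-5t) + C_2e^(-6t)

Coefficient matrix A = [[-4, -2], [1, -7]].
Characteristic polynomial det(A - λI) = λ^2 + 11λ + 30 = 0.
Eigenvalues λ = -5, -6.
For λ=-5: (A-λI) row 1 is [1, -2], so an eigenvector is (2, 1).
For λ=-6: (A-λI) row 1 is [2, -2], so an eigenvector is (1, 1).
General solution: C_1e^(-5t)(2,1) + C_2e^(-6t)(1,1).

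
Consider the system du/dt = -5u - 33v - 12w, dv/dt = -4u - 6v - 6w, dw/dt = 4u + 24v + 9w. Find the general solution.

u(t) = 5K_1e^(-2t) + 3K_2e^(3t) + 9K_3e^(-3t), v(t) = K_1e^(-2t) + 2K_3e^(-3t), w(t) = -4K_1e^(-2t) - 2K_2e^(3t) - 7K_3e^(-3t)

Coefficient matrix A = [[-5, -33, -12], [-4, -6, -6], [4, 24, 9]].
det(A - λI) = 0 gives eigenvalues λ = -2, 3, -3.
For λ=-2: eigenvector (5,1,-4).
For λ=3: eigenvector (3,0,-2).
For λ=-3: eigenvector (9,2,-7).
General solution: K_1e^(-2t)(5,1,-4) + K_2e^(3t)(3,0,-2) + K_3e^(-3t)(9,2,-7).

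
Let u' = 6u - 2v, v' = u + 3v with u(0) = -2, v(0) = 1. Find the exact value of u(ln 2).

A = [[6,-2],[1,3]]; eigenvalues λ = 4, 5.
Eigenvectors: (-1,-1) for λ=4, (-2,-1) for λ=5.
From the initial condition, c_1 = -4, c_2 = 3.
u(ln 2) = (-4)(2^4)(-1) + (3)(2^5)(-2) = -128.

-128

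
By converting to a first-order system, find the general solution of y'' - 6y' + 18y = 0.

y(t) = K_1e^(3t)cos(3t) + K_2e^(3t)sin(3t)

Let x_1 = y, x_2 = y'. Then x_1' = x_2 and x_2' = -18x_1 + 6x_2.
A = [[0,1],[-18,6]]; det(A-λI) = λ^2 - 6λ + 18.
Eigenvalues λ = 3 ± 3i.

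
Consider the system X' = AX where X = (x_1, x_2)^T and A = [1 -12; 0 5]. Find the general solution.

Coefficient matrix A = [[1, -12], [0, 5]].
Characteristic polynomial det(A - λI) = λ^2 - 6λ + 5 = 0.
Eigenvalues λ = 1, 5.
For λ=1: (A-λI) row 1 is [0, -12], so an eigenvector is (-1, 0).
For λ=5: (A-λI) row 1 is [-4, -12], so an eigenvector is (3, -1).
General solution: c_1e^(t)(-1,0) + c_2e^(5t)(3,-1).

x_1(t) = -c_1e^(t) + 3c_2e^(5t), x_2(t) = -c_2e^(5t)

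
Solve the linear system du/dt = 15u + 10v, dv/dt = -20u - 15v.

u(t) = c_1e^(-5t) - c_2e^(5t), v(t) = -2c_1e^(-5t) + c_2e^(5t)

Coefficient matrix A = [[15, 10], [-20, -15]].
Characteristic polynomial det(A - λI) = λ^2 - 25 = 0.
Eigenvalues λ = -5, 5.
For λ=-5: (A-λI) row 1 is [20, 10], so an eigenvector is (1, -2).
For λ=5: (A-λI) row 1 is [10, 10], so an eigenvector is (-1, 1).
General solution: c_1e^(-5t)(1,-2) + c_2e^(5t)(-1,1).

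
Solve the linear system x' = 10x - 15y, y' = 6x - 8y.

x(t) = -c_1e^(t)sin(3t) - 2c_1e^(t)cos(3t) - 2c_2e^(t)sin(3t) + c_2e^(t)cos(3t), y(t) = -c_1e^(t)sin(3t) - c_1e^(t)cos(3t) - c_2e^(t)sin(3t) + c_2e^(t)cos(3t)

Coefficient matrix A = [[10, -15], [6, -8]].
Characteristic polynomial det(A - λI) = λ^2 - 2λ + 10 = 0.
Eigenvalues λ = 1 ± 3i (complex conjugate pair).
For λ=1+3i: an eigenvector is (-2,-1) - i(-1,-1) = (-2 + i, -1 + i).
A real fundamental pair from Re and Im of e^((1+3i)t)v: X_1 = e^(t)(cos(3t)·(-2,-1) + sin(3t)·(-1,-1)), X_2 = e^(t)(sin(3t)·(-2,-1) - cos(3t)·(-1,-1)).
General solution: c_1X_1 + c_2X_2.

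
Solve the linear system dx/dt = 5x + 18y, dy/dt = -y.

x(t) = C_1e^(5t) + 3C_2e^(-t), y(t) = -C_2e^(-t)

Coefficient matrix A = [[5, 18], [0, -1]].
Characteristic polynomial det(A - λI) = λ^2 - 4λ - 5 = 0.
Eigenvalues λ = 5, -1.
For λ=5: (A-λI) row 1 is [0, 18], so an eigenvector is (1, 0).
For λ=-1: (A-λI) row 1 is [6, 18], so an eigenvector is (3, -1).
General solution: C_1e^(5t)(1,0) + C_2e^(-t)(3,-1).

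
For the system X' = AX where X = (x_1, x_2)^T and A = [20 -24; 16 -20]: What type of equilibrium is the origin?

saddle

A = [[20,-24],[16,-20]]; det(A-λI) = λ^2 - 16.
λ = -4, 4: opposite signs.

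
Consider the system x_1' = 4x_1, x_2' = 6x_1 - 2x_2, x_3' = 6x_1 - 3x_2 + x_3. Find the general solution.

x_1(t) = C_1e^(4t), x_2(t) = C_1e^(4t) + C_2e^(-2t), x_3(t) = C_1e^(4t) + C_2e^(-2t) + C_3e^(t)

Coefficient matrix A = [[4, 0, 0], [6, -2, 0], [6, -3, 1]].
det(A - λI) = 0 gives eigenvalues λ = 4, -2, 1.
For λ=4: eigenvector (1,1,1).
For λ=-2: eigenvector (0,1,1).
For λ=1: eigenvector (0,0,1).
General solution: C_1e^(4t)(1,1,1) + C_2e^(-2t)(0,1,1) + C_3e^(t)(0,0,1).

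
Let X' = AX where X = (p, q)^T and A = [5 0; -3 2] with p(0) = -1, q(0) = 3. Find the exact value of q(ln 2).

40

A = [[5,0],[-3,2]]; eigenvalues λ = 2, 5.
Eigenvectors: (0,1) for λ=2, (1,-1) for λ=5.
From the initial condition, c_1 = 2, c_2 = -1.
q(ln 2) = (2)(2^2)(1) + (-1)(2^5)(-1) = 40.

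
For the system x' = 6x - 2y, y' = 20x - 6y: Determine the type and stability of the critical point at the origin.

center

A = [[6,-2],[20,-6]]; det(A-λI) = λ^2 + 4.
λ = 0 ± 2i: zero real part.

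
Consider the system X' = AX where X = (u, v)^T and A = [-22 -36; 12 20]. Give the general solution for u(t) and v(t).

Coefficient matrix A = [[-22, -36], [12, 20]].
Characteristic polynomial det(A - λI) = λ^2 + 2λ - 8 = 0.
Eigenvalues λ = -4, 2.
For λ=-4: (A-λI) row 1 is [-18, -36], so an eigenvector is (2, -1).
For λ=2: (A-λI) row 1 is [-24, -36], so an eigenvector is (3, -2).
General solution: C_1e^(-4t)(2,-1) + C_2e^(2t)(3,-2).

u(t) = 2C_1e^(-4t) + 3C_2e^(2t), v(t) = -C_1e^(-4t) - 2C_2e^(2t)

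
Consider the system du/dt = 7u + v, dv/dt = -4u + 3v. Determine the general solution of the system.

u(t) = K_1e^(5t) + K_2te^(5t), v(t) = -2K_1e^(5t) - 2K_2te^(5t) + K_2e^(5t)

Coefficient matrix A = [[7, 1], [-4, 3]].
Characteristic polynomial det(A - λI) = λ^2 - 10λ + 25 = 0.
Single eigenvalue λ = 5 with algebraic multiplicity 2.
Eigenvector v = (1,-2); generalized eigenvector w with (A-λI)w=v is (0,1).
General solution: e^(5t)[K_1·v + K_2·(t·v + w)].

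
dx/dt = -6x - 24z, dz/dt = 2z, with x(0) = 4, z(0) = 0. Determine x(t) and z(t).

Coefficient matrix A = [[-6, -24], [0, 2]].
Characteristic polynomial det(A - λI) = λ^2 + 4λ - 12 = 0.
Eigenvalues λ = -6, 2.
For λ=-6: (A-λI) row 1 is [0, -24], so an eigenvector is (-1, 0).
For λ=2: (A-λI) row 1 is [-8, -24], so an eigenvector is (3, -1).
General solution: C_1e^(-6t)(-1,0) + C_2e^(2t)(3,-1).
Applying x(0)=4, z(0)=0 gives C_1=-4, C_2=0.

x(t) = 4e^(-6t), z(t) = 0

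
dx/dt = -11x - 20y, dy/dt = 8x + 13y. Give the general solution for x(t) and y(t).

x(t) = -C_1e^(t)sin(4t) + 2C_1e^(t)cos(4t) + 2C_2e^(t)sin(4t) + C_2e^(t)cos(4t), y(t) = C_1e^(t)sin(4t) - C_1e^(t)cos(4t) - C_2e^(t)sin(4t) - C_2e^(t)cos(4t)

Coefficient matrix A = [[-11, -20], [8, 13]].
Characteristic polynomial det(A - λI) = λ^2 - 2λ + 17 = 0.
Eigenvalues λ = 1 ± 4i (complex conjugate pair).
For λ=1+4i: an eigenvector is (2,-1) - i(-1,1) = (2 + i, -1 - i).
A real fundamental pair from Re and Im of e^((1+4i)t)v: X_1 = e^(t)(cos(4t)·(2,-1) + sin(4t)·(-1,1)), X_2 = e^(t)(sin(4t)·(2,-1) - cos(4t)·(-1,1)).
General solution: C_1X_1 + C_2X_2.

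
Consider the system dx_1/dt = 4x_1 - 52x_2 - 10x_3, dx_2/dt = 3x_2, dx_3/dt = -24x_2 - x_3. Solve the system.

x_1(t) = 2c_1e^(-t) - 8c_2e^(3t) + c_3e^(4t), x_2(t) = c_2e^(3t), x_3(t) = c_1e^(-t) - 6c_2e^(3t)

Coefficient matrix A = [[4, -52, -10], [0, 3, 0], [0, -24, -1]].
det(A - λI) = 0 gives eigenvalues λ = -1, 3, 4.
For λ=-1: eigenvector (2,0,1).
For λ=3: eigenvector (-8,1,-6).
For λ=4: eigenvector (1,0,0).
General solution: c_1e^(-t)(2,0,1) + c_2e^(3t)(-8,1,-6) + c_3e^(4t)(1,0,0).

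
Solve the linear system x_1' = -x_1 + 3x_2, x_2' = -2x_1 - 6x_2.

Coefficient matrix A = [[-1, 3], [-2, -6]].
Characteristic polynomial det(A - λI) = λ^2 + 7λ + 12 = 0.
Eigenvalues λ = -4, -3.
For λ=-4: (A-λI) row 1 is [3, 3], so an eigenvector is (-1, 1).
For λ=-3: (A-λI) row 1 is [2, 3], so an eigenvector is (-3, 2).
General solution: c_1e^(-4t)(-1,1) + c_2e^(-3t)(-3,2).

x_1(t) = -c_1e^(-4t) - 3c_2e^(-3t), x_2(t) = c_1e^(-4t) + 2c_2e^(-3t)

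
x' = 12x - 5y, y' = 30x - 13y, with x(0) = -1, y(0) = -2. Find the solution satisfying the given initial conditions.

x(t) = -e^(2t), y(t) = -2e^(2t)

Coefficient matrix A = [[12, -5], [30, -13]].
Characteristic polynomial det(A - λI) = λ^2 + λ - 6 = 0.
Eigenvalues λ = 2, -3.
For λ=2: (A-λI) row 1 is [10, -5], so an eigenvector is (-1, -2).
For λ=-3: (A-λI) row 1 is [15, -5], so an eigenvector is (-1, -3).
General solution: c_1e^(2t)(-1,-2) + c_2e^(-3t)(-1,-3).
Applying x(0)=-1, y(0)=-2 gives c_1=1, c_2=0.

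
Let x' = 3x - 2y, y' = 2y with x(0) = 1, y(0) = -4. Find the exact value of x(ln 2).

40

A = [[3,-2],[0,2]]; eigenvalues λ = 3, 2.
Eigenvectors: (1,0) for λ=3, (-2,-1) for λ=2.
From the initial condition, c_1 = 9, c_2 = 4.
x(ln 2) = (9)(2^3)(1) + (4)(2^2)(-2) = 40.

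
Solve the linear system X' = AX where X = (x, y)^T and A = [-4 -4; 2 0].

Coefficient matrix A = [[-4, -4], [2, 0]].
Characteristic polynomial det(A - λI) = λ^2 + 4λ + 8 = 0.
Eigenvalues λ = -2 ± 2i (complex conjugate pair).
For λ=-2+2i: an eigenvector is (-1,0) - i(1,-1) = (-1 - i, 0 + i).
A real fundamental pair from Re and Im of e^((-2+2i)t)v: X_1 = e^(-2t)(cos(2t)·(-1,0) + sin(2t)·(1,-1)), X_2 = e^(-2t)(sin(2t)·(-1,0) - cos(2t)·(1,-1)).
General solution: C_1X_1 + C_2X_2.

x(t) = C_1e^(-2t)sin(2t) - C_1e^(-2t)cos(2t) - C_2e^(-2t)sin(2t) - C_2e^(-2t)cos(2t), y(t) = -C_1e^(-2t)sin(2t) + C_2e^(-2t)cos(2t)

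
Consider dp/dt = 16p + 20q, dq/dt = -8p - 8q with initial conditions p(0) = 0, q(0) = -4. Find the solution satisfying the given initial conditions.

Coefficient matrix A = [[16, 20], [-8, -8]].
Characteristic polynomial det(A - λI) = λ^2 - 8λ + 32 = 0.
Eigenvalues λ = 4 ± 4i (complex conjugate pair).
For λ=4+4i: an eigenvector is (1,-1) - i(-2,1) = (1 + 2i, -1 - i).
A real fundamental pair from Re and Im of e^((4+4i)t)v: X_1 = e^(4t)(cos(4t)·(1,-1) + sin(4t)·(-2,1)), X_2 = e^(4t)(sin(4t)·(1,-1) - cos(4t)·(-2,1)).
General solution: c_1X_1 + c_2X_2.
Applying p(0)=0, q(0)=-4 gives c_1=8, c_2=-4.

p(t) = -20e^(4t)sin(4t), q(t) = 12e^(4t)sin(4t) - 4e^(4t)cos(4t)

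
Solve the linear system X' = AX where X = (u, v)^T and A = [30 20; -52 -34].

Coefficient matrix A = [[30, 20], [-52, -34]].
Characteristic polynomial det(A - λI) = λ^2 + 4λ + 20 = 0.
Eigenvalues λ = -2 ± 4i (complex conjugate pair).
For λ=-2+4i: an eigenvector is (-2,3) - i(-1,2) = (-2 + i, 3 - 2i).
A real fundamental pair from Re and Im of e^((-2+4i)t)v: X_1 = e^(-2t)(cos(4t)·(-2,3) + sin(4t)·(-1,2)), X_2 = e^(-2t)(sin(4t)·(-2,3) - cos(4t)·(-1,2)).
General solution: K_1X_1 + K_2X_2.

u(t) = -K_1e^(-2t)sin(4t) - 2K_1e^(-2t)cos(4t) - 2K_2e^(-2t)sin(4t) + K_2e^(-2t)cos(4t), v(t) = 2K_1e^(-2t)sin(4t) + 3K_1e^(-2t)cos(4t) + 3K_2e^(-2t)sin(4t) - 2K_2e^(-2t)cos(4t)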